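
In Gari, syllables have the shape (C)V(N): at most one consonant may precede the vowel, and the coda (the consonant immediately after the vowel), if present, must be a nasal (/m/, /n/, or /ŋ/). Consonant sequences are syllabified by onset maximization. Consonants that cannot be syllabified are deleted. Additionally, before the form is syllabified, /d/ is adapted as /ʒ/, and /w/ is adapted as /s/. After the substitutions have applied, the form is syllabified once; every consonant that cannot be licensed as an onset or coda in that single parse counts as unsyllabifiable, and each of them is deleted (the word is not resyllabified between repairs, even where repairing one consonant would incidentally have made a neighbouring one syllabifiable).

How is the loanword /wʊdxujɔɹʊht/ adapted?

Substitution: /w/ → /s/, /d/ → /ʒ/, giving /sʊʒxujɔɹʊht/.
Syllabifying with onset maximization leaves /ʒ/, /h/, /t/ stranded (only a nasal (/m/, /n/, or /ŋ/) is licensed in coda position; onsets are limited to one consonant).
Each unlicensed consonant is deleted: /ʒ/, /h/, /t/.

sʊxujɔɹʊ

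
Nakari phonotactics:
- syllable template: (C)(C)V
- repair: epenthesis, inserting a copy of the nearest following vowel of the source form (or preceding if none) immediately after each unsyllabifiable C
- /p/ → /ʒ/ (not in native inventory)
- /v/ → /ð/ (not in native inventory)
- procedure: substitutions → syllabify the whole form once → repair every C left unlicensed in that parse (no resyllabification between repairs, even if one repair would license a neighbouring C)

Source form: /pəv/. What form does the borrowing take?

Substitution: /p/ → /ʒ/, /v/ → /ð/, giving /ʒəð/.
The consonants /ð/ cannot be parsed into a legal (C)(C)V syllable (no codas are permitted; onsets may contain at most 2 consonants).
Inserting the epenthetic vowel yields /ð/ → /ðə/.

ʒəðə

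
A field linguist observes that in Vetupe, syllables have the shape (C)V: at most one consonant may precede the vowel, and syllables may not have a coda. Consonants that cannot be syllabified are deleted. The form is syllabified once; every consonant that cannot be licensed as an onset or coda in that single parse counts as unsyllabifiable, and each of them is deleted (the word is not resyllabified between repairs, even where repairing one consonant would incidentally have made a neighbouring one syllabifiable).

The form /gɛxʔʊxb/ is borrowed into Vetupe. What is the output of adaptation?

The consonants /x/, /x/, /b/ cannot be parsed into a legal (C)V syllable (no codas are permitted; onsets are limited to one consonant).
Deleting the stranded consonants removes /x/, /x/, /b/.

gɛʔʊ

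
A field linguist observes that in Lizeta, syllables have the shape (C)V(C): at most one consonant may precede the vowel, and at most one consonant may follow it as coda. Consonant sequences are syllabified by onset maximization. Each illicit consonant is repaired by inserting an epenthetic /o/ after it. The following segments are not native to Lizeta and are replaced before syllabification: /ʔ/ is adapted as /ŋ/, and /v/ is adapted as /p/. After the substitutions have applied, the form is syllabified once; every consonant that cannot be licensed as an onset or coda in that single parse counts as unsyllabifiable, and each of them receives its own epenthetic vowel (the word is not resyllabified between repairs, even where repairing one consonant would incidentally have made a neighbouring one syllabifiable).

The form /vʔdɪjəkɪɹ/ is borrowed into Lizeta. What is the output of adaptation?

poŋodɪjəkɪɹ

Substitution: /v/ → /p/, /ʔ/ → /ŋ/, giving /pŋdɪjəkɪɹ/.
The consonants /p/, /ŋ/ cannot be parsed into a legal (C)V(C) syllable (at most one coda consonant is licensed; onsets are limited to one consonant).
Inserting the epenthetic vowel yields /p/ → /po/, /ŋ/ → /ŋo/.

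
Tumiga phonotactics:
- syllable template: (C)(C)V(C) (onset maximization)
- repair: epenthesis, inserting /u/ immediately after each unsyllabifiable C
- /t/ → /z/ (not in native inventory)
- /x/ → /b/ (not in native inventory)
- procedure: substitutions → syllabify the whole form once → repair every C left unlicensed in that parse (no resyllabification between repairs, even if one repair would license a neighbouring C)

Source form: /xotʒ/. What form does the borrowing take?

Substitution: /x/ → /b/, /t/ → /z/, giving /bozʒ/.
Under (C)(C)V(C), the unsyllabifiable consonants are /ʒ/ (at most one coda consonant is licensed; onsets may contain at most 2 consonants).
Each unlicensed consonant becomes the onset of a new syllable: /ʒ/ → /ʒu/.

bozʒu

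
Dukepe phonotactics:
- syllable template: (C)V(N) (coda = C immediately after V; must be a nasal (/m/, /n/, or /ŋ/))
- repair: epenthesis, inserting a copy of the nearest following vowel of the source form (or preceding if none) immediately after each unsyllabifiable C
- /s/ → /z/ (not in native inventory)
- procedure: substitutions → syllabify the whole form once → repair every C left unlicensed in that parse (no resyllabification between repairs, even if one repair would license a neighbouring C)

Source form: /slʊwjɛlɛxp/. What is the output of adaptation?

zʊlʊwɛjɛlɛxɛpɛ

Substitution: /s/ → /z/, giving /zlʊwjɛlɛxp/.
The consonants /z/, /w/, /x/, /p/ cannot be parsed into a legal (C)V(N) syllable (only a nasal (/m/, /n/, or /ŋ/) is licensed in coda position; onsets are limited to one consonant).
Inserting the epenthetic vowel yields /z/ → /zʊ/, /w/ → /wɛ/, /x/ → /xɛ/, /p/ → /pɛ/.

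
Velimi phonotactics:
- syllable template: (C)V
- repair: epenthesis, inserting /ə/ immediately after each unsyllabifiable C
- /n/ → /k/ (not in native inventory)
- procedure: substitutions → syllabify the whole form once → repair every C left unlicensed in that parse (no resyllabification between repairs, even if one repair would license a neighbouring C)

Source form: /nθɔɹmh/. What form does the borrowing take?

kəθɔɹəməhə

Substitution: /n/ → /k/, giving /kθɔɹmh/.
Under (C)V, the unsyllabifiable consonants are /k/, /ɹ/, /m/, /h/ (no codas are permitted; onsets are limited to one consonant).
Each unlicensed consonant becomes the onset of a new syllable: /k/ → /kə/, /ɹ/ → /ɹə/, /m/ → /mə/, /h/ → /hə/.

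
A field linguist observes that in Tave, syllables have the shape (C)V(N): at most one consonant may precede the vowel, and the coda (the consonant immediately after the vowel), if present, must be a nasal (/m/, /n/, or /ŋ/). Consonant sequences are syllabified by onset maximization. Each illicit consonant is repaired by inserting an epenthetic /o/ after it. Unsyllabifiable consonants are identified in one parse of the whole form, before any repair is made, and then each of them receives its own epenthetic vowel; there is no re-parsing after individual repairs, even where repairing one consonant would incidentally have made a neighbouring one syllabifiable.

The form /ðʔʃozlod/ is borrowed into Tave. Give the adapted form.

ðoʔoʃozolodo

The consonants /ð/, /ʔ/, /z/, /d/ cannot be parsed into a legal (C)V(N) syllable (only a nasal (/m/, /n/, or /ŋ/) is licensed in coda position; onsets are limited to one consonant).
Inserting the epenthetic vowel yields /ð/ → /ðo/, /ʔ/ → /ʔo/, /z/ → /zo/, /d/ → /do/.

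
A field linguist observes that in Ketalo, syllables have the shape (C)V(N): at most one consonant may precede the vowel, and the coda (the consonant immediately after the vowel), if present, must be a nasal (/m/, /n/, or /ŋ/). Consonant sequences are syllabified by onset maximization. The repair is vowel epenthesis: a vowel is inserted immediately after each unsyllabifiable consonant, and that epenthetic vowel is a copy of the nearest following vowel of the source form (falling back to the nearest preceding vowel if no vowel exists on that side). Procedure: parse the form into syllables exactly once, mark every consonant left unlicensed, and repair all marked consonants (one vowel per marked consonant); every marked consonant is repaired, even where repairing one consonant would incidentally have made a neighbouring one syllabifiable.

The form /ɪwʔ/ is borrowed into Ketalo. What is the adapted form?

The consonants /w/, /ʔ/ cannot be parsed into a legal (C)V(N) syllable (only a nasal (/m/, /n/, or /ŋ/) is licensed in coda position; onsets are limited to one consonant).
Each unlicensed consonant becomes the onset of a new syllable: /w/ → /wɪ/, /ʔ/ → /ʔɪ/.

ɪwɪʔɪ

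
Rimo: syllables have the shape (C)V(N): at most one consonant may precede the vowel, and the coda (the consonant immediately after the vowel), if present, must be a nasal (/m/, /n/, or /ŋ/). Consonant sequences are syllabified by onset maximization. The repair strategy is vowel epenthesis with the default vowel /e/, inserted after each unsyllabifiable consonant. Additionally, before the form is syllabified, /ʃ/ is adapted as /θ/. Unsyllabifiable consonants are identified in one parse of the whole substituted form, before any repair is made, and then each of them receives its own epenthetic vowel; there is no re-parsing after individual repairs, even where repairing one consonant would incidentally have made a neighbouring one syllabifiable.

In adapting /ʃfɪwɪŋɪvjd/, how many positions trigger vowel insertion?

After substitution the input is /θfɪwɪŋɪvjd/.
The unsyllabifiable consonants are /θ/, /v/, /j/, /d/; each receives one epenthetic vowel.

4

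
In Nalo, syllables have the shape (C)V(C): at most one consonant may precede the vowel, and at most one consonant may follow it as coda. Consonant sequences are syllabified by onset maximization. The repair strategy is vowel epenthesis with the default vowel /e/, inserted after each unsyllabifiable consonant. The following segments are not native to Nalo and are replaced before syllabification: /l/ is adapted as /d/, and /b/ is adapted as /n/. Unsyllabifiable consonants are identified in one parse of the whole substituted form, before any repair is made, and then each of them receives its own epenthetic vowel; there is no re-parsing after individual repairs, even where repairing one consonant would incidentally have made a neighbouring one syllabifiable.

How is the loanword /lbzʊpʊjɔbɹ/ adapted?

denezʊpʊjɔnɹe

Substitution: /l/ → /d/, /b/ → /n/, giving /dnzʊpʊjɔnɹ/.
Syllabifying with onset maximization leaves /d/, /n/, /ɹ/ stranded (at most one coda consonant is licensed; onsets are limited to one consonant).
Each unlicensed consonant becomes the onset of a new syllable: /d/ → /de/, /n/ → /ne/, /ɹ/ → /ɹe/.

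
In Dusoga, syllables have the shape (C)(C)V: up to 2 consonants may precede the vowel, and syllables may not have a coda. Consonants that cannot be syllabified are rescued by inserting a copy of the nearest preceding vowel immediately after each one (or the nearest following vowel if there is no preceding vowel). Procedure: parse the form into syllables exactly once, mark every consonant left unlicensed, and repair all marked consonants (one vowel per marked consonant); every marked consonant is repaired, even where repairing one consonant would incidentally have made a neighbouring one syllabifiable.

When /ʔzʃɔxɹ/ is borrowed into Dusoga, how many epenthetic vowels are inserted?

3

The unsyllabifiable consonants are /ʔ/, /x/, /ɹ/; each receives one epenthetic vowel.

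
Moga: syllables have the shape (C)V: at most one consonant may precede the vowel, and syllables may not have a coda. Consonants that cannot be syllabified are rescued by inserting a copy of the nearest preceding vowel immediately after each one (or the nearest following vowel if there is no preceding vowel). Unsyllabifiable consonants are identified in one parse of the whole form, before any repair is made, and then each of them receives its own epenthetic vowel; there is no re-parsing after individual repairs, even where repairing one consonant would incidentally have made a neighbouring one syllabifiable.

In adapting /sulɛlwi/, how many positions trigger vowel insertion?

The unsyllabifiable consonants are /l/; each receives one epenthetic vowel.

1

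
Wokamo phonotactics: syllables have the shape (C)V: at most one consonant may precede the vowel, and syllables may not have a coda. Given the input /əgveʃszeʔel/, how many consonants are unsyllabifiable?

Under (C)V, the unsyllabifiable consonants are /g/, /ʃ/, /s/, /l/ (no codas are permitted; onsets are limited to one consonant).

4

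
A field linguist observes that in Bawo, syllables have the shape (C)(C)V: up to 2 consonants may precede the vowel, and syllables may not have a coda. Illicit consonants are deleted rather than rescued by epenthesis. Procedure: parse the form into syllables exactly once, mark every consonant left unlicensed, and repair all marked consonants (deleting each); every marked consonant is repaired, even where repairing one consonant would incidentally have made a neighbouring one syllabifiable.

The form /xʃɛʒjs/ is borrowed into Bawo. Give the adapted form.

Under (C)(C)V, the unsyllabifiable consonants are /ʒ/, /j/, /s/ (no codas are permitted; onsets may contain at most 2 consonants).
Each unlicensed consonant is deleted: /ʒ/, /j/, /s/.

xʃɛ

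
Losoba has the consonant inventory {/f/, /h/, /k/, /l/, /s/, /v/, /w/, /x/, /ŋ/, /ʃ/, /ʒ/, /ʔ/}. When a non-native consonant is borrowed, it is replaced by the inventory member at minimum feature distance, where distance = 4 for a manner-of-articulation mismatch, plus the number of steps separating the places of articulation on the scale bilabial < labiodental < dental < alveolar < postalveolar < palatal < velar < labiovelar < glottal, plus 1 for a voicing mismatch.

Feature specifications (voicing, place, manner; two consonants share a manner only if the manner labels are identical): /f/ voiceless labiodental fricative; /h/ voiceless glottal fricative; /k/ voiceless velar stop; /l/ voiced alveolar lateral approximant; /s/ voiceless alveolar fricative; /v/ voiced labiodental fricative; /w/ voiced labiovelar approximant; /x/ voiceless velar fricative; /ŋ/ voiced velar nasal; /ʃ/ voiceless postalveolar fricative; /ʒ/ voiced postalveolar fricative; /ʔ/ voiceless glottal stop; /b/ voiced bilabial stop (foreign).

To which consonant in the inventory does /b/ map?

/v/ is closest: manner differs (stop→fricative, +4), place distance 1 (bilabial→labiodental), same voicing; total 5. Next closest is /f/ at distance 6.

v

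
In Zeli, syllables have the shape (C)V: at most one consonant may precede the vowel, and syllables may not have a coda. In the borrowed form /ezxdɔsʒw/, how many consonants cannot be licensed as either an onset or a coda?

5

Syllabifying with onset maximization leaves /z/, /x/, /s/, /ʒ/, /w/ stranded (no codas are permitted; onsets are limited to one consonant).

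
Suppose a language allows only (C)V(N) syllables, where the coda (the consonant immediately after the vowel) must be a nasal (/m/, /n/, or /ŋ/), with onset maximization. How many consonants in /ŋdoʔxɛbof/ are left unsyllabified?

The consonants /ŋ/, /ʔ/, /f/ cannot be parsed into a legal (C)V(N) syllable (only a nasal (/m/, /n/, or /ŋ/) is licensed in coda position; onsets are limited to one consonant).

3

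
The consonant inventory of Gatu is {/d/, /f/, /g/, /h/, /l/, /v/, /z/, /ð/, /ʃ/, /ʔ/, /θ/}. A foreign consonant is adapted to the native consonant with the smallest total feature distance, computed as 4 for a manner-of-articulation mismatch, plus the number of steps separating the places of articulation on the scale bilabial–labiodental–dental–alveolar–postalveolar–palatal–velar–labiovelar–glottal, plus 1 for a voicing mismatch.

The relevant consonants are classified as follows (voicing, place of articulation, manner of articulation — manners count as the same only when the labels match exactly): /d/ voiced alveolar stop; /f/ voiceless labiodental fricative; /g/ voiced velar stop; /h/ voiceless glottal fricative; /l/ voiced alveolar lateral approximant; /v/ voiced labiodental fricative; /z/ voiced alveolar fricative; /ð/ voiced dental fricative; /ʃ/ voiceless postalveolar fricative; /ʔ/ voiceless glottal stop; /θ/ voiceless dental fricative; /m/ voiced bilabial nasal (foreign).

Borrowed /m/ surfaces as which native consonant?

v

/v/ is closest: manner differs (nasal→fricative, +4), place distance 1 (bilabial→labiodental), same voicing; total 5. Next closest is /f/ at distance 6.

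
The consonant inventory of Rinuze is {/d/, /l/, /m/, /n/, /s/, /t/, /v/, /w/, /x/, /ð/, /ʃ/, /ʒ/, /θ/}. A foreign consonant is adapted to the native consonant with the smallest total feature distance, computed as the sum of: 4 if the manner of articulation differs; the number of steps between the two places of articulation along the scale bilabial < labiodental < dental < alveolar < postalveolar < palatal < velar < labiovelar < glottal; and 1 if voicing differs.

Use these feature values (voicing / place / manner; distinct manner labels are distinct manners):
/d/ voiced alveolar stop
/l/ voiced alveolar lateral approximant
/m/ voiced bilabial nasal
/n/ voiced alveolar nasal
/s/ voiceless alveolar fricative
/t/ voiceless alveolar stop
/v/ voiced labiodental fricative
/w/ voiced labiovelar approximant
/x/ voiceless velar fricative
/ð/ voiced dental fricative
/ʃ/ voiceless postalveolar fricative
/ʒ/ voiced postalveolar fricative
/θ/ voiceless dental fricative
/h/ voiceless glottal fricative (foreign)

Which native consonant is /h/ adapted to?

/x/ is closest: same manner (fricative), place distance 2 (glottal→velar), same voicing; total 2. Next closest is /ʃ/ at distance 4.

x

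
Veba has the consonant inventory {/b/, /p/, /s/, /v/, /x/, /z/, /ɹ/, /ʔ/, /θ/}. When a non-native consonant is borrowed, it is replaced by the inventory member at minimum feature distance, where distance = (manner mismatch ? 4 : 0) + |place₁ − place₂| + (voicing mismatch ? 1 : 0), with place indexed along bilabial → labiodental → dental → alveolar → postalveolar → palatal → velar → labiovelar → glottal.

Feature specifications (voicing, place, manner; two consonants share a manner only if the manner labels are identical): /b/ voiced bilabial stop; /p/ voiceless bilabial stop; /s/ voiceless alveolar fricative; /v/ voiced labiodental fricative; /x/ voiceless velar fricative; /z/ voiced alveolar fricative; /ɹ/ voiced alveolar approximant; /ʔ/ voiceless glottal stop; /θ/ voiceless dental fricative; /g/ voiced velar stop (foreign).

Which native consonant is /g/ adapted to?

/ʔ/ is closest: same manner (stop), place distance 2 (velar→glottal), voicing differs (+1); total 3. Next closest is /x/ at distance 5.

ʔ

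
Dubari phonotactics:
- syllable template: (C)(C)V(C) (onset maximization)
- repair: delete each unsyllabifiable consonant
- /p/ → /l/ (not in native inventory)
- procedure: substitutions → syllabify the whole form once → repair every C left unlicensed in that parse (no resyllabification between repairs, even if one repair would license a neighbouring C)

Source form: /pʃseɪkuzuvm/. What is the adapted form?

ʃseɪkuzuv

Substitution: /p/ → /l/, giving /lʃseɪkuzuvm/.
The consonants /l/, /m/ cannot be parsed into a legal (C)(C)V(C) syllable (at most one coda consonant is licensed; onsets may contain at most 2 consonants).
Deletion applies to /l/, /m/.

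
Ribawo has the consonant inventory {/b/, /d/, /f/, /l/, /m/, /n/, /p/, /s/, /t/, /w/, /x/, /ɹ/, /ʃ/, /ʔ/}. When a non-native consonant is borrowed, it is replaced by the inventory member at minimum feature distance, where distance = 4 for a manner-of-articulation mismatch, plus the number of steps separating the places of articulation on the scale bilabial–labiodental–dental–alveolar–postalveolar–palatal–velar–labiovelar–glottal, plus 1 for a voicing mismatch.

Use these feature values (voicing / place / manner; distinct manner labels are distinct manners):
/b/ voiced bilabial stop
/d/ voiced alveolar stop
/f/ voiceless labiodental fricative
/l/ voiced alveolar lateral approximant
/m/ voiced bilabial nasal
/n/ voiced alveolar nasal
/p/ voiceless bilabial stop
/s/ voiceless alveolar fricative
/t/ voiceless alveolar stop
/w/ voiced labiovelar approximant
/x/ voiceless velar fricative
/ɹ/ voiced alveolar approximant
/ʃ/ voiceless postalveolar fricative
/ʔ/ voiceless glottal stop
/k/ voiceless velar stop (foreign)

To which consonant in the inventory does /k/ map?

ʔ

/ʔ/ is closest: same manner (stop), place distance 2 (velar→glottal), same voicing; total 2. Next closest is /t/ at distance 3.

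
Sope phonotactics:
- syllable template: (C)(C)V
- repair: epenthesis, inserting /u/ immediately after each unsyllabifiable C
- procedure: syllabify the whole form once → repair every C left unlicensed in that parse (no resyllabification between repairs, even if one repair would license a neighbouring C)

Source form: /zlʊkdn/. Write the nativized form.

The consonants /k/, /d/, /n/ cannot be parsed into a legal (C)(C)V syllable (no codas are permitted; onsets may contain at most 2 consonants).
Epenthesis after each stranded consonant: /k/ → /ku/, /d/ → /du/, /n/ → /nu/.

zlʊkudunu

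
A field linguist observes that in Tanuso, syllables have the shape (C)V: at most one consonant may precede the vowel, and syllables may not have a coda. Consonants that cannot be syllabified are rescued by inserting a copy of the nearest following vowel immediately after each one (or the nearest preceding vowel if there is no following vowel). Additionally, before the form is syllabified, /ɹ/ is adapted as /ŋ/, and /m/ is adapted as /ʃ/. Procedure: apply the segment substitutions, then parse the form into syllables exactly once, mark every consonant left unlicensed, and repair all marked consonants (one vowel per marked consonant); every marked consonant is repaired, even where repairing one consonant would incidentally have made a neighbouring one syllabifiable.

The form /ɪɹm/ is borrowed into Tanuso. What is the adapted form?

ɪŋɪʃɪ

Substitution: /ɹ/ → /ŋ/, /m/ → /ʃ/, giving /ɪŋʃ/.
Syllabifying with onset maximization leaves /ŋ/, /ʃ/ stranded (no codas are permitted; onsets are limited to one consonant).
Each unlicensed consonant becomes the onset of a new syllable: /ŋ/ → /ŋɪ/, /ʃ/ → /ʃɪ/.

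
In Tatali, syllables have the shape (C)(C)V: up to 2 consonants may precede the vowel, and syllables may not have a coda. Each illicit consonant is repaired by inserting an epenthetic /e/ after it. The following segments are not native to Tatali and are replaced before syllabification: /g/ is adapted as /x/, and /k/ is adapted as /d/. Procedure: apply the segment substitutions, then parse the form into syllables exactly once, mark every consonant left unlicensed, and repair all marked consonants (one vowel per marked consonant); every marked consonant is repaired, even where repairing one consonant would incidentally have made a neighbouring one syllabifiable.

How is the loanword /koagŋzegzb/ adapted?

doaxeŋzexezebe

Substitution: /k/ → /d/, /g/ → /x/, giving /doaxŋzexzb/.
The consonants /x/, /x/, /z/, /b/ cannot be parsed into a legal (C)(C)V syllable (no codas are permitted; onsets may contain at most 2 consonants).
Epenthesis after each stranded consonant: /x/ → /xe/, /x/ → /xe/, /z/ → /ze/, /b/ → /be/.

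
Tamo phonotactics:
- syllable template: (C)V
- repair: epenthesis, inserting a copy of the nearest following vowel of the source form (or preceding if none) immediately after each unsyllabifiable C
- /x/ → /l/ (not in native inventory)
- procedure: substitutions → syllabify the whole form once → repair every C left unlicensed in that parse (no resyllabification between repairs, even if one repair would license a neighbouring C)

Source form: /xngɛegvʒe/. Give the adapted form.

lɛnɛgɛegeveʒe

Substitution: /x/ → /l/, giving /lngɛegvʒe/.
Syllabifying with onset maximization leaves /l/, /n/, /g/, /v/ stranded (no codas are permitted; onsets are limited to one consonant).
Epenthesis after each stranded consonant: /l/ → /lɛ/, /n/ → /nɛ/, /g/ → /ge/, /v/ → /ve/.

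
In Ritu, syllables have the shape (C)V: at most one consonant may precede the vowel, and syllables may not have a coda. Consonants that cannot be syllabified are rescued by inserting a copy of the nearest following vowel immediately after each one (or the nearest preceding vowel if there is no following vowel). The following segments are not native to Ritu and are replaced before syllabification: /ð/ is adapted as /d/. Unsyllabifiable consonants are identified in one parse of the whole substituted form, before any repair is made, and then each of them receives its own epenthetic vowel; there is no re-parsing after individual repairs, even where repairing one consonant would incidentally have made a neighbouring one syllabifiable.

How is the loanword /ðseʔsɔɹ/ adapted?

deseʔɔsɔɹɔ

Substitution: /ð/ → /d/, giving /dseʔsɔɹ/.
The consonants /d/, /ʔ/, /ɹ/ cannot be parsed into a legal (C)V syllable (no codas are permitted; onsets are limited to one consonant).
Inserting the epenthetic vowel yields /d/ → /de/, /ʔ/ → /ʔɔ/, /ɹ/ → /ɹɔ/.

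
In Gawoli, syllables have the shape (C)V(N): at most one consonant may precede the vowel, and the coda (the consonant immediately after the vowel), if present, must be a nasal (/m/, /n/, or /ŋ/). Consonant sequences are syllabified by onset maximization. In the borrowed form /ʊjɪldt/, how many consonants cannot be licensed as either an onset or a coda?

3

Syllabifying with onset maximization leaves /l/, /d/, /t/ stranded (only a nasal (/m/, /n/, or /ŋ/) is licensed in coda position; onsets are limited to one consonant).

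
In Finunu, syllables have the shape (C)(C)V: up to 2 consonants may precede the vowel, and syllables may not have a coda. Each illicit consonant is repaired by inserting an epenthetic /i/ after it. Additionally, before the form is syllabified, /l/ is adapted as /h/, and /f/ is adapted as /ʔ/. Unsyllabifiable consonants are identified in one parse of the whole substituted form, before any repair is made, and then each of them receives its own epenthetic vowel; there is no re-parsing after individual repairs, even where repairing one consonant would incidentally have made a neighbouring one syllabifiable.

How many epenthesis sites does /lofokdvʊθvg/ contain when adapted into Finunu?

After substitution the input is /hoʔokdvʊθvg/.
The unsyllabifiable consonants are /k/, /θ/, /v/, /g/; each receives one epenthetic vowel.

4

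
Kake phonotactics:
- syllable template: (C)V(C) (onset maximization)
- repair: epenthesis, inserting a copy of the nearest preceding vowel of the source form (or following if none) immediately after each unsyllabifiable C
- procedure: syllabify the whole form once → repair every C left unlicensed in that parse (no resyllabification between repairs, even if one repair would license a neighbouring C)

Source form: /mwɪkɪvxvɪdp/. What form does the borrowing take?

mɪwɪkɪvxɪvɪdpɪ

Under (C)V(C), the unsyllabifiable consonants are /m/, /x/, /p/ (at most one coda consonant is licensed; onsets are limited to one consonant).
Epenthesis after each stranded consonant: /m/ → /mɪ/, /x/ → /xɪ/, /p/ → /pɪ/.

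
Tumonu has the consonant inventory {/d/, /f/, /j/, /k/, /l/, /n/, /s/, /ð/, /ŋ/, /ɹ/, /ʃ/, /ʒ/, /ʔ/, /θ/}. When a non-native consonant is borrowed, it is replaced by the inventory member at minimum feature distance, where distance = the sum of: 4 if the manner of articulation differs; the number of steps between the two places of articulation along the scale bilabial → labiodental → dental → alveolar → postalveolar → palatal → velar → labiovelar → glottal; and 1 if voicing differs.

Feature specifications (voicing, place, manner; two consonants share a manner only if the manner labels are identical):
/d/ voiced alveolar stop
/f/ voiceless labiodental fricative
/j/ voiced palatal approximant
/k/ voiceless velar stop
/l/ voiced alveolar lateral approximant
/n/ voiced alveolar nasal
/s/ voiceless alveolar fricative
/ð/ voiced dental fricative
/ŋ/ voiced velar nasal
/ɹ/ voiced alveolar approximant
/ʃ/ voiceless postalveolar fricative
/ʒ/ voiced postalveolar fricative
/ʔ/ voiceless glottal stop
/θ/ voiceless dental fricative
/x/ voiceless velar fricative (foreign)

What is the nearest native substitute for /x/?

ʃ

/ʃ/ is closest: same manner (fricative), place distance 2 (velar→postalveolar), same voicing; total 2. Next closest is /s/ at distance 3.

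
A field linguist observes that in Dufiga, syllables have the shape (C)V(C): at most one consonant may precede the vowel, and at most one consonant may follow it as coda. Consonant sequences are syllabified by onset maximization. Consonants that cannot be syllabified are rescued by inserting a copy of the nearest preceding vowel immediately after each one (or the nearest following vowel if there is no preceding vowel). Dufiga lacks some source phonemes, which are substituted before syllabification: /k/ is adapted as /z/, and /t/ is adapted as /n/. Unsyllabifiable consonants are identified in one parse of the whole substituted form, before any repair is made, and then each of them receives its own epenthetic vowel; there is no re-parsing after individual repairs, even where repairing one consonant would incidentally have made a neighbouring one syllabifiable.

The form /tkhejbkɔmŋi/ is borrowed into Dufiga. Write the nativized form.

nezehejbezɔmŋi

Substitution: /t/ → /n/, /k/ → /z/, giving /nzhejbzɔmŋi/.
Syllabifying with onset maximization leaves /n/, /z/, /b/ stranded (at most one coda consonant is licensed; onsets are limited to one consonant).
Epenthesis after each stranded consonant: /n/ → /ne/, /z/ → /ze/, /b/ → /be/.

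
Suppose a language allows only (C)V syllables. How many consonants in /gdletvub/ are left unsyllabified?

4

The consonants /g/, /d/, /t/, /b/ cannot be parsed into a legal (C)V syllable (no codas are permitted; onsets are limited to one consonant).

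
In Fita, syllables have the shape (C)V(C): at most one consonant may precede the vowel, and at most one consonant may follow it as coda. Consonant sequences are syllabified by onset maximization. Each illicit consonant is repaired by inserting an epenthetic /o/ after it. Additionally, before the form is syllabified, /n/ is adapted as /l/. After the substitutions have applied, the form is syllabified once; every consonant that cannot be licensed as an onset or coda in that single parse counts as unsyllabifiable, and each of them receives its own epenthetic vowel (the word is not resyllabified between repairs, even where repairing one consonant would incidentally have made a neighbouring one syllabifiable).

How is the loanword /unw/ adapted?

ulwo

Substitution: /n/ → /l/, giving /ulw/.
The consonants /w/ cannot be parsed into a legal (C)V(C) syllable (at most one coda consonant is licensed; onsets are limited to one consonant).
Each unlicensed consonant becomes the onset of a new syllable: /w/ → /wo/.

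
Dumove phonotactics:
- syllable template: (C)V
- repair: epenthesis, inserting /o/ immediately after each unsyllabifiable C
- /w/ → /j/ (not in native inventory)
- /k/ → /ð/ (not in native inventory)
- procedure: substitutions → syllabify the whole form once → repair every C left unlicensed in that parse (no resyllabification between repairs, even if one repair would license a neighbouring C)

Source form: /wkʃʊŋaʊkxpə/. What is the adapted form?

Substitution: /w/ → /j/, /k/ → /ð/, giving /jðʃʊŋaʊðxpə/.
The consonants /j/, /ð/, /ð/, /x/ cannot be parsed into a legal (C)V syllable (no codas are permitted; onsets are limited to one consonant).
Epenthesis after each stranded consonant: /j/ → /jo/, /ð/ → /ðo/, /ð/ → /ðo/, /x/ → /xo/.

joðoʃʊŋaʊðoxopə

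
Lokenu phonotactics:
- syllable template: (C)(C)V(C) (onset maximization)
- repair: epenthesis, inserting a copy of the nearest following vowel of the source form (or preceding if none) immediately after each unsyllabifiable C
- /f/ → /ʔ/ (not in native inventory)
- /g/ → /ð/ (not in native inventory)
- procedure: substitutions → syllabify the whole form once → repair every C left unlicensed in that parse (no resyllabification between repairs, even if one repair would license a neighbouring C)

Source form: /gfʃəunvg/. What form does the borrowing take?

Substitution: /g/ → /ð/, /f/ → /ʔ/, giving /ðʔʃəunvð/.
Syllabifying with onset maximization leaves /ð/, /v/, /ð/ stranded (at most one coda consonant is licensed; onsets may contain at most 2 consonants).
Each unlicensed consonant becomes the onset of a new syllable: /ð/ → /ðə/, /v/ → /vu/, /ð/ → /ðu/.

ðəʔʃəunvuðu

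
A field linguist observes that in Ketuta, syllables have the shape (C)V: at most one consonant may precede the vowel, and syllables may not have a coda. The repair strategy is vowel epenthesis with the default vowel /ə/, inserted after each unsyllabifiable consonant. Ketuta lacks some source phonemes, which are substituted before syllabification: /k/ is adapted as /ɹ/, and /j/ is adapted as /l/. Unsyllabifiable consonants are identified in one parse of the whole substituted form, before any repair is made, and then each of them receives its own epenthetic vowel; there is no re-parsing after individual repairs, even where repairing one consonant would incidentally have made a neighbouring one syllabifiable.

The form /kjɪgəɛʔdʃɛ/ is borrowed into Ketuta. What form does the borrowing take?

Substitution: /k/ → /ɹ/, /j/ → /l/, giving /ɹlɪgəɛʔdʃɛ/.
Syllabifying with onset maximization leaves /ɹ/, /ʔ/, /d/ stranded (no codas are permitted; onsets are limited to one consonant).
Inserting the epenthetic vowel yields /ɹ/ → /ɹə/, /ʔ/ → /ʔə/, /d/ → /də/.

ɹəlɪgəɛʔədəʃɛ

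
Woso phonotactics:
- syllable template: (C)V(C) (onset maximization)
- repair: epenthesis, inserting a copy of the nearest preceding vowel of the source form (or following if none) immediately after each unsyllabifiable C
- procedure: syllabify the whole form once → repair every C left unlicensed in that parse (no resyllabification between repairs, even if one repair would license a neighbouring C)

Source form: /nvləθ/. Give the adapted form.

nəvələθ

Syllabifying with onset maximization leaves /n/, /v/ stranded (at most one coda consonant is licensed; onsets are limited to one consonant).
Inserting the epenthetic vowel yields /n/ → /nə/, /v/ → /və/.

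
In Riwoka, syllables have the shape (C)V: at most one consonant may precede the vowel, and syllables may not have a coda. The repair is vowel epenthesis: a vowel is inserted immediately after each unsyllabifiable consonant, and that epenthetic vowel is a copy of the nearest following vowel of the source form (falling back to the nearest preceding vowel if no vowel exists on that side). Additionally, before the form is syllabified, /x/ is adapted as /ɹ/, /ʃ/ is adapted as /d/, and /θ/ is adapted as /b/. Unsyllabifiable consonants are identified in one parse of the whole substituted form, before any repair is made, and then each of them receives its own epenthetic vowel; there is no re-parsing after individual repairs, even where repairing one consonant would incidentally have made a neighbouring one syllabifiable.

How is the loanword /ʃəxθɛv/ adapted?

Substitution: /ʃ/ → /d/, /x/ → /ɹ/, /θ/ → /b/, giving /dəɹbɛv/.
The consonants /ɹ/, /v/ cannot be parsed into a legal (C)V syllable (no codas are permitted; onsets are limited to one consonant).
Each unlicensed consonant becomes the onset of a new syllable: /ɹ/ → /ɹɛ/, /v/ → /vɛ/.

dəɹɛbɛvɛ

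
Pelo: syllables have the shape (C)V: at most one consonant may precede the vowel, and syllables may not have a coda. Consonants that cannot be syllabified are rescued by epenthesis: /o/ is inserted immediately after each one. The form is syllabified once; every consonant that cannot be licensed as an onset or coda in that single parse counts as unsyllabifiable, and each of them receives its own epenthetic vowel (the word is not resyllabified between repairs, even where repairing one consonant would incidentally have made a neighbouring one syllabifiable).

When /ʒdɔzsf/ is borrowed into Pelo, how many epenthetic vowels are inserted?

4

The unsyllabifiable consonants are /ʒ/, /z/, /s/, /f/; each receives one epenthetic vowel.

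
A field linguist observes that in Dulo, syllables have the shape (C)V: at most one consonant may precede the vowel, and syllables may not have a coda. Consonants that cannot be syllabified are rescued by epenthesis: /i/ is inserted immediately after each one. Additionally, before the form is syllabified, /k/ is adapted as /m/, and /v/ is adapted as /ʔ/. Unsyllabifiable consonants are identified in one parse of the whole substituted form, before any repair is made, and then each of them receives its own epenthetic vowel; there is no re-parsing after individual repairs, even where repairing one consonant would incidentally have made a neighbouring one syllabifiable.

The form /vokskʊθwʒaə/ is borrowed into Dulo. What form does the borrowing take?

ʔomisimʊθiwiʒaə

Substitution: /v/ → /ʔ/, /k/ → /m/, giving /ʔomsmʊθwʒaə/.
Syllabifying with onset maximization leaves /m/, /s/, /θ/, /w/ stranded (no codas are permitted; onsets are limited to one consonant).
Epenthesis after each stranded consonant: /m/ → /mi/, /s/ → /si/, /θ/ → /θi/, /w/ → /wi/.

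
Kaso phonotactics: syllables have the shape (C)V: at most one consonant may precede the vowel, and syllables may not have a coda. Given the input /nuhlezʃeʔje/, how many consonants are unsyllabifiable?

3

Syllabifying with onset maximization leaves /h/, /z/, /ʔ/ stranded (no codas are permitted; onsets are limited to one consonant).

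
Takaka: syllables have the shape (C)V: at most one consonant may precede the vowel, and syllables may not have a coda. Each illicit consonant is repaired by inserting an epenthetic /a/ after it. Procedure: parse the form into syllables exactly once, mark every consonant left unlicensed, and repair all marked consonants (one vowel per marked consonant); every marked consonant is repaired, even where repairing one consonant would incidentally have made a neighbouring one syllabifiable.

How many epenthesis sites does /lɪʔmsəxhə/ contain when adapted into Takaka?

The unsyllabifiable consonants are /ʔ/, /m/, /x/; each receives one epenthetic vowel.

3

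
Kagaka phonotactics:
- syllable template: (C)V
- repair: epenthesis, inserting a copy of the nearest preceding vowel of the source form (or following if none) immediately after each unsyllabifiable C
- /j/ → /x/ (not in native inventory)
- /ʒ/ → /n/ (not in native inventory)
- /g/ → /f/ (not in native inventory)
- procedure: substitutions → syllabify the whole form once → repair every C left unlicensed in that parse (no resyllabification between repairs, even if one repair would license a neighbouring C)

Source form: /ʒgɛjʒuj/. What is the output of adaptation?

Substitution: /ʒ/ → /n/, /g/ → /f/, /j/ → /x/, giving /nfɛxnux/.
Under (C)V, the unsyllabifiable consonants are /n/, /x/, /x/ (no codas are permitted; onsets are limited to one consonant).
Each unlicensed consonant becomes the onset of a new syllable: /n/ → /nɛ/, /x/ → /xɛ/, /x/ → /xu/.

nɛfɛxɛnuxu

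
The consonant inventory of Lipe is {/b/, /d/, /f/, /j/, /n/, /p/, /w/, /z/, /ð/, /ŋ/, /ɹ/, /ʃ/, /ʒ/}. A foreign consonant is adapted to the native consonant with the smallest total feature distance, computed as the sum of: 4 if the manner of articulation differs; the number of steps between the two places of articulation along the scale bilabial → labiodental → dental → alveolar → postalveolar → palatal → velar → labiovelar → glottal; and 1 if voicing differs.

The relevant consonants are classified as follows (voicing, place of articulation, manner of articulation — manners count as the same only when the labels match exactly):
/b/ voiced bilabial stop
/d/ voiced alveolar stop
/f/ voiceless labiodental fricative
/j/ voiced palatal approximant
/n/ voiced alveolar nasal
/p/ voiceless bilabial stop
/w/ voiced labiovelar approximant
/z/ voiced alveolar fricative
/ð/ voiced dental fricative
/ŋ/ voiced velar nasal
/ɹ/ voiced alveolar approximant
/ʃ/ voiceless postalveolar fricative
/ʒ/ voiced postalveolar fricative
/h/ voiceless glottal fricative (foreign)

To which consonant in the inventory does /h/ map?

ʃ

/ʃ/ is closest: same manner (fricative), place distance 4 (glottal→postalveolar), same voicing; total 4. Next closest is /ʒ/ at distance 5.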